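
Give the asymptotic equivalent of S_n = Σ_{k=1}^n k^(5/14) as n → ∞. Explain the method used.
S_n ~ (14/19) · n^(19/14)

Integral comparison: Σ_{k=1}^n k^(5/14) = ∫_0^n x^(5/14) dx + O(n^(5/14)). The integral is n^(1 + 5/14) / (1 + 5/14) = n^((5+14)/14) / ((5+14)/14) = (14/19) · n^(19/14).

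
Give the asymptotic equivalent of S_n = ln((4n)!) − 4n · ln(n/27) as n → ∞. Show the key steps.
S_n ~ 4n · (ln 108 − 1) + O(ln n)

Stirling: ln((4n)!) = 4n ln(4n) − 4n + O(ln n).
  S_n = 4n ln(4n) − 4n − 4n ln(n/27) + O(ln n)
      = 4n ln(4n) − 4n ln n + 4n ln 27 − 4n + O(ln n)
      = 4n ln 4 + 4n ln 27 − 4n + O(ln n)
      = 4n (ln 108 − 1) + O(ln n).
Numerically ln(108) − 1 ≈ 3.6821.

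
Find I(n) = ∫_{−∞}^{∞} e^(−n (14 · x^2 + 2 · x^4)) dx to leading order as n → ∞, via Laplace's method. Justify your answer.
I(n) ~ sqrt(π/(14n))

φ(x) = 14 · x^2 + 2 · x^4 has its unique global minimum at x* = 0 (since φ'(x) = 28x + 8x^3 = 0 only at x = 0 for real x with both coefficients positive, and φ → ∞ as |x| → ∞). At x* = 0, φ(0) = 0 and φ''(0) = 28. Laplace's method then gives
  I(n) ~ sqrt(2π / (n · φ''(0))) · e^(−n φ(0)) = sqrt(2π / (28n)) = sqrt(π/(14n)).
The 2 · x^4 term contributes only at subleading order (an O(1/n) relative correction).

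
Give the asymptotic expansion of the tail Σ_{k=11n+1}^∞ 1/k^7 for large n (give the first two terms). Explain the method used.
Σ_{k>11n} 1/k^7 = 1/(6 · (11n)^6) − 1/(2 · (11n)^7) + O(1/(11n)^8)

Compare to the integral: ∫_{11n}^∞ x^(−7) dx = [−x^(−6)/6]_{11n}^∞ = 1/((7−1)·(11n)^6). The Euler-Maclaurin correction adds −f(11n)/2 = −1/(2·(11n)^7). Euler-Maclaurin then gives
  Σ_{k>11n} 1/k^7 = ∫_{11n}^∞ dx/x^7 − 1/(2·(11n)^7) + O(1/(11n)^8).
(Equivalently this is ζ(7) − Σ_{k≤11n} 1/k^7.)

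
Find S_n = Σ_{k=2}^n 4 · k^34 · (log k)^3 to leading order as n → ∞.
S_n ~ 4 · n^35 · (log n)^3 / 35

By integral comparison, S_n = ∫_1^n 4 · x^34 · (log x)^3 dx + O(n^34 · (log n)^3). For the integral, the leading term of ∫_1^n x^34 (log x)^3 dx is n^35/35 · (log n)^3 (by repeated integration by parts; each step lowers the log-exponent and produces a relatively O(1/log n) correction). Hence S_n ~ 4 · n^35 · (log n)^3 / 35.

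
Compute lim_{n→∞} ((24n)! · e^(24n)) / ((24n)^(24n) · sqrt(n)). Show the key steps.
lim = sqrt(2π·24)

Stirling: (24n)! ~ sqrt(2π·24n) · (24n/e)^(24n). Hence
  (24n)! · e^(24n) / (24n)^(24n) ~ sqrt(2π·24n).
Dividing by sqrt(n): sqrt(2π·24n) / sqrt(n) = sqrt(2π·24) · n^((1−1)/2), so the limit is sqrt(2π·24).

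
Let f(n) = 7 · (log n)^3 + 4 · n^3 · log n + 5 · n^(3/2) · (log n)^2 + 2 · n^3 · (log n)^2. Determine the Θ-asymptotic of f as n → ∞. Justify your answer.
f(n) ∈ Θ(n^3 · (log n)^2)

Compare the terms by growth order. For large n, n^a · (log n)^b dominates n^a' · (log n)^b' iff a > a', or (a = a' and b > b'). Ranking the 4 terms shows the dominant one is 2 · n^3 · (log n)^2. Hence f(n) ∈ Θ(n^3 · (log n)^2).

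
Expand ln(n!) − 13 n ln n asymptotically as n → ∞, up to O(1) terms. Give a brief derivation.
ln(n!) − 13 n ln n = −12 n ln n − n + (1/2) ln(2π n) + O(1/n)

Stirling: ln((n)!) = n ln(n) − n + (1/2) ln(2π·n) + O(1/n).
Here n ln(n) = n ln n.
Subtract 13n ln n: leading term is (1 − 13) n ln n = −12 n ln n. The next term is −n. Then the (1/2) ln(2π·n) correction.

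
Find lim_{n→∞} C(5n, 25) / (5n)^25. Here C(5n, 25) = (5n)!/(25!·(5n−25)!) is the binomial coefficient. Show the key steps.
lim = 1/25! = 1/15511210043330985984000000

With N = 5n → ∞: C(N, 25) / N^25 = [N(N−1)…(N−24)] / (25! · N^25) = (1/25!) · 1 · (1 − 1/(5n)) · … · (1 − 24/(5n)). Each factor → 1 as N → ∞, so the limit is 1/25! = 1/15511210043330985984000000.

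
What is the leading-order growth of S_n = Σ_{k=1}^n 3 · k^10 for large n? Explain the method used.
S_n ~ 3 · n^11 / 11

By integral comparison (Euler-Maclaurin), Σ_{k=1}^n 3 · k^10 = 3 · ∫_0^n x^10 dx + O(n^10) = 3 · n^11/11 + O(n^10). (Equivalently, Faulhaber's formula gives the same leading term.)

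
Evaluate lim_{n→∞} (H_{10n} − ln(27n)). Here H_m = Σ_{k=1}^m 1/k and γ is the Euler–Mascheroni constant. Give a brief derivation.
lim = ln(10/27) + γ

By Euler-Maclaurin, H_m = ln m + γ + O(1/m). So
  H_{10n} − ln(27n) = ln(10n) + γ − ln(27n) + O(1/n)
                       = ln(10/27) + γ + O(1/n).
Hence the limit is ln(10/27) + γ.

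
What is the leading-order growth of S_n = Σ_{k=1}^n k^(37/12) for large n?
S_n ~ (12/49) · n^(49/12)

Integral comparison: Σ_{k=1}^n k^(37/12) = ∫_0^n x^(37/12) dx + O(n^(37/12)). The integral is n^(1 + 37/12) / (1 + 37/12) = n^((37+12)/12) / ((37+12)/12) = (12/49) · n^(49/12).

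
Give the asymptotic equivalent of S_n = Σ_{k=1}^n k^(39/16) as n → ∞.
S_n ~ (16/55) · n^(55/16)

Integral comparison: Σ_{k=1}^n k^(39/16) = ∫_0^n x^(39/16) dx + O(n^(39/16)). The integral is n^(1 + 39/16) / (1 + 39/16) = n^((39+16)/16) / ((39+16)/16) = (16/55) · n^(55/16).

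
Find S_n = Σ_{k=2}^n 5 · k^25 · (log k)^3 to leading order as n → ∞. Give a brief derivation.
S_n ~ 5 · n^26 · (log n)^3 / 26

By integral comparison, S_n = ∫_1^n 5 · x^25 · (log x)^3 dx + O(n^25 · (log n)^3). For the integral, the leading term of ∫_1^n x^25 (log x)^3 dx is n^26/26 · (log n)^3 (by repeated integration by parts; each step lowers the log-exponent and produces a relatively O(1/log n) correction). Hence S_n ~ 5 · n^26 · (log n)^3 / 26.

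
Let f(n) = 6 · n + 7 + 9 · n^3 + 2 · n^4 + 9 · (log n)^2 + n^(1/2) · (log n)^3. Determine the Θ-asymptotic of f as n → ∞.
f(n) ∈ Θ(n^4)

Compare the terms by growth order. For large n, n^a · (log n)^b dominates n^a' · (log n)^b' iff a > a', or (a = a' and b > b'). Ranking the 6 terms shows the dominant one is 2 · n^4. Hence f(n) ∈ Θ(n^4).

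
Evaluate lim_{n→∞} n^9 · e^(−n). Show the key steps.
lim = 0

Exponentials with base > 1 dominate every fixed polynomial: for any fixed c, n^c / e^n → 0 as n → ∞ (e.g. by the ratio test, or since e^n grows faster than any power of n). Hence n^9 · e^(−n) = n^9 / e^n → 0.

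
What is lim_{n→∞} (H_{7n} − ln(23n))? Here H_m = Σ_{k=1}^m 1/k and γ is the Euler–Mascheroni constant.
lim = ln(7/23) + γ

By Euler-Maclaurin, H_m = ln m + γ + O(1/m). So
  H_{7n} − ln(23n) = ln(7n) + γ − ln(23n) + O(1/n)
                       = ln(7/23) + γ + O(1/n).
Hence the limit is ln(7/23) + γ.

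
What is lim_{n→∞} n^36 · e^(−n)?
lim = 0

Exponentials with base > 1 dominate every fixed polynomial: for any fixed c, n^c / e^n → 0 as n → ∞ (e.g. by the ratio test, or since e^n grows faster than any power of n). Hence n^36 · e^(−n) = n^36 / e^n → 0.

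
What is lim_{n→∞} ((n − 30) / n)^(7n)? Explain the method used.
lim = e^(−210)

Rewrite as (1 − 30/n)^(7n). By the standard limit (1 + x/n)^n → e^x, we have (1 − 30/n)^n → e^(−30), and raising to the 7th power gives e^(−210).
More precisely, ln[(1 − 30/n)^(7n)] = 7n · ln(1 − 30/n) = 7n · (-30/n + O(1/n^2)) = -210 + O(1/n) → -210.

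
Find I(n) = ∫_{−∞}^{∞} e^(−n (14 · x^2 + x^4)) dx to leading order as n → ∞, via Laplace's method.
I(n) ~ sqrt(π/(14n))

φ(x) = 14 · x^2 + x^4 has its unique global minimum at x* = 0 (since φ'(x) = 28x + 4x^3 = 0 only at x = 0 for real x with both coefficients positive, and φ → ∞ as |x| → ∞). At x* = 0, φ(0) = 0 and φ''(0) = 28. Laplace's method then gives
  I(n) ~ sqrt(2π / (n · φ''(0))) · e^(−n φ(0)) = sqrt(2π / (28n)) = sqrt(π/(14n)).
The x^4 term contributes only at subleading order (an O(1/n) relative correction).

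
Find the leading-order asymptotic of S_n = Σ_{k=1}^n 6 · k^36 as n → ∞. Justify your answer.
S_n ~ 6 · n^37 / 37

By integral comparison (Euler-Maclaurin), Σ_{k=1}^n 6 · k^36 = 6 · ∫_0^n x^36 dx + O(n^36) = 6 · n^37/37 + O(n^36). (Equivalently, Faulhaber's formula gives the same leading term.)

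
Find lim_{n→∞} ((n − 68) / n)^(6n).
lim = e^(−408)

Rewrite as (1 − 68/n)^(6n). By the standard limit (1 + x/n)^n → e^x, we have (1 − 68/n)^n → e^(−68), and raising to the 6th power gives e^(−408).
More precisely, ln[(1 − 68/n)^(6n)] = 6n · ln(1 − 68/n) = 6n · (-68/n + O(1/n^2)) = -408 + O(1/n) → -408.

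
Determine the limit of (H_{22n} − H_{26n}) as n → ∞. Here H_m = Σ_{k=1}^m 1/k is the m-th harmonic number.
lim = ln(22/26) = ln(11/13)

Euler-Maclaurin gives H_m = ln m + γ + 1/(2m) + O(1/m^2). The γ and O(1/m) terms cancel in the difference:
  H_{22n} − H_{26n} = ln(22n) − ln(26n) + O(1/n) = ln(22/26) + O(1/n).
Hence the limit is ln(22/26) = ln(11/13).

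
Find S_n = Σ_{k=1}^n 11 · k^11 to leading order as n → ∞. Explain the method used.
S_n ~ 11 · n^12 / 12

By integral comparison (Euler-Maclaurin), Σ_{k=1}^n 11 · k^11 = 11 · ∫_0^n x^11 dx + O(n^11) = 11 · n^12/12 + O(n^11). (Equivalently, Faulhaber's formula gives the same leading term.)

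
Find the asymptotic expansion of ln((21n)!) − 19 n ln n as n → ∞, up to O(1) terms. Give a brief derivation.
ln((21n)!) − 19 n ln n = 2 n ln n + 21(ln 21 − 1) n + (1/2) ln(2π·21n) + O(1/n)

Stirling: ln((21n)!) = 21n ln(21n) − 21n + (1/2) ln(2π·21n) + O(1/n).
Expand 21n ln(21n) = 21n (ln n + ln 21) = 21n ln n + 21n ln 21.
Subtract 19n ln n: leading term is (21 − 19) n ln n = 2 n ln n. The next term is 21n ln 21 − 21n = 21(ln 21 − 1) n. Then the (1/2) ln(2π·21n) correction.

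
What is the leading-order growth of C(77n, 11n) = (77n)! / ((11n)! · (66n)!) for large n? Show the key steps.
C(77n, 11n) ~ (823543/46656)^(11n) · sqrt(7/(12π·11n))

Write N = 11n. Apply Stirling to each factorial:
  (7N)! ~ sqrt(2π·7N) · (7N/e)^(7N),
  N! ~ sqrt(2π N) · (N/e)^N,
  (6N)! ~ sqrt(2π·6N) · (6N/e)^(6N).
The exponential factors combine to (7N)^(7N) / (N^N · (6N)^(6N)) = 7^(7N)/6^(6N) = (7^7/6^6)^N = (823543/46656)^N.
The square-root prefactors combine to sqrt(2π·7N) / (sqrt(2π N)·sqrt(2π·6N)) = sqrt(7 / (2π·6·N)) = sqrt(7/(12π·11n)).
Substituting N = 11n: C(77n, 11n) ~ (823543/46656)^(11n) · sqrt(7/(12π·11n)).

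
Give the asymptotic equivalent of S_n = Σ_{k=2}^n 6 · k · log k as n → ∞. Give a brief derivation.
S_n ~ 3 · n^2 log n − 3 · n^2 / 2

By integral comparison, S_n = ∫_1^n 6 · x · log x dx + O(n · log n). For the integral, ∫ x^1 log x dx = n^2 log n / 2 − n^2/4 (integration by parts). Hence S_n ~ 3 · n^2 log n − 3 · n^2 / 2.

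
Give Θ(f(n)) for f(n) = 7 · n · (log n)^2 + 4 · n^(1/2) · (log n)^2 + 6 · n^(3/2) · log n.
f(n) ∈ Θ(n^(3/2) · log n)

Compare the terms by growth order. For large n, n^a · (log n)^b dominates n^a' · (log n)^b' iff a > a', or (a = a' and b > b'). Ranking the 3 terms shows the dominant one is 6 · n^(3/2) · log n. Hence f(n) ∈ Θ(n^(3/2) · log n).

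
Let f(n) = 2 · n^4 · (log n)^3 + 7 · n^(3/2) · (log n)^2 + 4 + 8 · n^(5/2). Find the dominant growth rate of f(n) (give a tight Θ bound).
f(n) ∈ Θ(n^4 · (log n)^3)

Compare the terms by growth order. For large n, n^a · (log n)^b dominates n^a' · (log n)^b' iff a > a', or (a = a' and b > b'). Ranking the 4 terms shows the dominant one is 2 · n^4 · (log n)^3. Hence f(n) ∈ Θ(n^4 · (log n)^3).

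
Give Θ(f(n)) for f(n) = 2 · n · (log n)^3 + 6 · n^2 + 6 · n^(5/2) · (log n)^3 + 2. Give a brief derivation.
f(n) ∈ Θ(n^(5/2) · (log n)^3)

Compare the terms by growth order. For large n, n^a · (log n)^b dominates n^a' · (log n)^b' iff a > a', or (a = a' and b > b'). Ranking the 4 terms shows the dominant one is 6 · n^(5/2) · (log n)^3. Hence f(n) ∈ Θ(n^(5/2) · (log n)^3).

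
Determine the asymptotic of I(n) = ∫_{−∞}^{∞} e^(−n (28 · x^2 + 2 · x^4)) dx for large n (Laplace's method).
I(n) ~ sqrt(π/(28n))

φ(x) = 28 · x^2 + 2 · x^4 has its unique global minimum at x* = 0 (since φ'(x) = 56x + 8x^3 = 0 only at x = 0 for real x with both coefficients positive, and φ → ∞ as |x| → ∞). At x* = 0, φ(0) = 0 and φ''(0) = 56. Laplace's method then gives
  I(n) ~ sqrt(2π / (n · φ''(0))) · e^(−n φ(0)) = sqrt(2π / (56n)) = sqrt(π/(28n)).
The 2 · x^4 term contributes only at subleading order (an O(1/n) relative correction).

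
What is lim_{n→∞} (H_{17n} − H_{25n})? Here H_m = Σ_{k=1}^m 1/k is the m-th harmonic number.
lim = ln(17/25)

Euler-Maclaurin gives H_m = ln m + γ + 1/(2m) + O(1/m^2). The γ and O(1/m) terms cancel in the difference:
  H_{17n} − H_{25n} = ln(17n) − ln(25n) + O(1/n) = ln(17/25) + O(1/n).
Hence the limit is ln(17/25).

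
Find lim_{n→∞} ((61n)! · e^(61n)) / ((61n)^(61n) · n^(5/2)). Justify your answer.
lim = 0

Stirling: (61n)! ~ sqrt(2π·61n) · (61n/e)^(61n). Hence
  (61n)! · e^(61n) / (61n)^(61n) ~ sqrt(2π·61n).
Dividing by n^(5/2): sqrt(2π·61n) / n^(5/2) = sqrt(2π·61) · n^((1−5)/2), so the expression behaves like sqrt(2π·61) · n^((1−5)/2) → 0.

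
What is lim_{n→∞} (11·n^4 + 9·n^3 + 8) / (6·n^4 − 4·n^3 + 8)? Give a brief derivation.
lim = 11/6

For large n the leading n^4 terms dominate both numerator and denominator. Dividing top and bottom by n^4, every other term tends to 0, leaving 11/6.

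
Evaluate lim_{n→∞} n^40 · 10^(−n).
lim = 0

Exponentials with base > 1 dominate every fixed polynomial: for any fixed c, n^c / 10^n → 0 as n → ∞ (e.g. by the ratio test, or by writing 10^n = e^(n ln 10) and noting e^(n ln 10) / n^c → ∞). Hence n^40 · 10^(−n) = n^40 / 10^n → 0.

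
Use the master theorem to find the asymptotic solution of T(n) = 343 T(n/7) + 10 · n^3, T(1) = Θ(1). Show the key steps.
T(n) = Θ(n^3 log n)

log_7 343 = 3, and f(n) = 10 · n^3 = Θ(n^(log_7 343)). This is Case 2 of the master theorem: T(n) = Θ(f(n) · log n) = Θ(n^3 log n).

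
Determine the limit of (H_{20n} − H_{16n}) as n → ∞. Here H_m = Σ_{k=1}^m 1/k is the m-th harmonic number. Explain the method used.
lim = ln(20/16) = ln(5/4)

Euler-Maclaurin gives H_m = ln m + γ + 1/(2m) + O(1/m^2). The γ and O(1/m) terms cancel in the difference:
  H_{20n} − H_{16n} = ln(20n) − ln(16n) + O(1/n) = ln(20/16) + O(1/n).
Hence the limit is ln(20/16) = ln(5/4).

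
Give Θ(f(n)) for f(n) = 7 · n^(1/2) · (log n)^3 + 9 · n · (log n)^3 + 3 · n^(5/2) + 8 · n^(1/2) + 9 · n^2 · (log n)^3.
f(n) ∈ Θ(n^(5/2))

Compare the terms by growth order. For large n, n^a · (log n)^b dominates n^a' · (log n)^b' iff a > a', or (a = a' and b > b'). Ranking the 5 terms shows the dominant one is 3 · n^(5/2). Hence f(n) ∈ Θ(n^(5/2)).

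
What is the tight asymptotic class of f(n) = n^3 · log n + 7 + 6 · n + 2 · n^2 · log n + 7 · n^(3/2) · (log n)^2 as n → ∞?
f(n) ∈ Θ(n^3 · log n)

Compare the terms by growth order. For large n, n^a · (log n)^b dominates n^a' · (log n)^b' iff a > a', or (a = a' and b > b'). Ranking the 5 terms shows the dominant one is n^3 · log n. Hence f(n) ∈ Θ(n^3 · log n).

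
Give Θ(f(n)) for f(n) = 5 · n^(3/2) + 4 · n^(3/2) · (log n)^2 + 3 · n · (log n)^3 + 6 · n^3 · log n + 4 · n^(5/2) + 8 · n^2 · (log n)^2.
f(n) ∈ Θ(n^3 · log n)

Compare the terms by growth order. For large n, n^a · (log n)^b dominates n^a' · (log n)^b' iff a > a', or (a = a' and b > b'). Ranking the 6 terms shows the dominant one is 6 · n^3 · log n. Hence f(n) ∈ Θ(n^3 · log n).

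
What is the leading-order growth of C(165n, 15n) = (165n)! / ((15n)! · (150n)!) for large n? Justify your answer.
C(165n, 15n) ~ (285311670611/10000000000)^(15n) · sqrt(11/(20π·15n))

Write N = 15n. Apply Stirling to each factorial:
  (11N)! ~ sqrt(2π·11N) · (11N/e)^(11N),
  N! ~ sqrt(2π N) · (N/e)^N,
  (10N)! ~ sqrt(2π·10N) · (10N/e)^(10N).
The exponential factors combine to (11N)^(11N) / (N^N · (10N)^(10N)) = 11^(11N)/10^(10N) = (11^11/10^10)^N = (285311670611/10000000000)^N.
The square-root prefactors combine to sqrt(2π·11N) / (sqrt(2π N)·sqrt(2π·10N)) = sqrt(11 / (2π·10·N)) = sqrt(11/(20π·15n)).
Substituting N = 15n: C(165n, 15n) ~ (285311670611/10000000000)^(15n) · sqrt(11/(20π·15n)).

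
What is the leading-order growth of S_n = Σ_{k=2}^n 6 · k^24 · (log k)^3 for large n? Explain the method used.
S_n ~ 6 · n^25 · (log n)^3 / 25

By integral comparison, S_n = ∫_1^n 6 · x^24 · (log x)^3 dx + O(n^24 · (log n)^3). For the integral, the leading term of ∫_1^n x^24 (log x)^3 dx is n^25/25 · (log n)^3 (by repeated integration by parts; each step lowers the log-exponent and produces a relatively O(1/log n) correction). Hence S_n ~ 6 · n^25 · (log n)^3 / 25.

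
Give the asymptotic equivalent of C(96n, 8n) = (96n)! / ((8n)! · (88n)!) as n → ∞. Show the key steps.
C(96n, 8n) ~ (8916100448256/285311670611)^(8n) · sqrt(6/(11π·8n))

Write N = 8n. Apply Stirling to each factorial:
  (12N)! ~ sqrt(2π·12N) · (12N/e)^(12N),
  N! ~ sqrt(2π N) · (N/e)^N,
  (11N)! ~ sqrt(2π·11N) · (11N/e)^(11N).
The exponential factors combine to (12N)^(12N) / (N^N · (11N)^(11N)) = 12^(12N)/11^(11N) = (12^12/11^11)^N = (8916100448256/285311670611)^N.
The square-root prefactors combine to sqrt(2π·12N) / (sqrt(2π N)·sqrt(2π·11N)) = sqrt(12 / (2π·11·N)) = sqrt(6/(11π·8n)).
Substituting N = 8n: C(96n, 8n) ~ (8916100448256/285311670611)^(8n) · sqrt(6/(11π·8n)).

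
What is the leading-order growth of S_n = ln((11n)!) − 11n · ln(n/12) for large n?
S_n ~ 11n · (ln 132 − 1) + O(ln n)

Stirling: ln((11n)!) = 11n ln(11n) − 11n + O(ln n).
  S_n = 11n ln(11n) − 11n − 11n ln(n/12) + O(ln n)
      = 11n ln(11n) − 11n ln n + 11n ln 12 − 11n + O(ln n)
      = 11n ln 11 + 11n ln 12 − 11n + O(ln n)
      = 11n (ln 132 − 1) + O(ln n).
Numerically ln(132) − 1 ≈ 3.8828.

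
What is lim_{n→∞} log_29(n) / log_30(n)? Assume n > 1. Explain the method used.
lim = ln(30) / ln(29) = log_29(30)

Change of base: log_29(n) = ln n / ln 29 and log_30(n) = ln n / ln 30. The ratio is (ln n / ln 29) · (ln 30 / ln n) = ln 30 / ln 29, a constant independent of n. So the limit is ln 30 / ln 29 = log_29(30).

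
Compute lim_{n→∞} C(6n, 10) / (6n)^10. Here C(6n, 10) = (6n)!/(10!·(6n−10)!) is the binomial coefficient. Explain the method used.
lim = 1/10! = 1/3628800

With N = 6n → ∞: C(N, 10) / N^10 = [N(N−1)…(N−9)] / (10! · N^10) = (1/10!) · 1 · (1 − 1/(6n)) · … · (1 − 9/(6n)). Each factor → 1 as N → ∞, so the limit is 1/10! = 1/3628800.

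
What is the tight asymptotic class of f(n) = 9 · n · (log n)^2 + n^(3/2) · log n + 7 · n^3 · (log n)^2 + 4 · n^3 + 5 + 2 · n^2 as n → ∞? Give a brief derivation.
f(n) ∈ Θ(n^3 · (log n)^2)

Compare the terms by growth order. For large n, n^a · (log n)^b dominates n^a' · (log n)^b' iff a > a', or (a = a' and b > b'). Ranking the 6 terms shows the dominant one is 7 · n^3 · (log n)^2. Hence f(n) ∈ Θ(n^3 · (log n)^2).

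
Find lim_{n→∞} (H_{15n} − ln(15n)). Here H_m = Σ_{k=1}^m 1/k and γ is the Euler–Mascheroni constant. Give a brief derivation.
lim = γ

By Euler-Maclaurin, H_m = ln m + γ + O(1/m). So
  H_{15n} − ln(15n) = ln(15n) + γ − ln(15n) + O(1/n)
                       = ln(15/15) + γ + O(1/n).
Hence the limit is γ (since ln 1 = 0).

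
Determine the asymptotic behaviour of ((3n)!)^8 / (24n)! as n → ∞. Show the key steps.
((3n)!)^8/(24n)! ~ ((2π·3n)^(7/2) / sqrt(8)) · 8^(−8·3n)  →  0

Write N = 3n. Stirling: N! ~ sqrt(2π N)(N/e)^N and (8N)! ~ sqrt(2π·8N)·(8N/e)^(8N).
  (N!)^8/(8N)! ~ (2π N)^(8/2) (N/e)^(8N) / [sqrt(2π·8N) (8N/e)^(8N)]
     = (2π N)^(8/2) / sqrt(2π·8N) · (N/(8N))^(8N)
     = (2π N)^((8−1)/2) / sqrt(8) · 8^(−8N).
Since 8^8 > 1, the factor 8^(−8N) decays exponentially, so the ratio → 0. Substituting N = 3n gives the stated form.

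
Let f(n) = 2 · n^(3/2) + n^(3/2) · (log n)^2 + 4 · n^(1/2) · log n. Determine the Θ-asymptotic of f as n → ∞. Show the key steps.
f(n) ∈ Θ(n^(3/2) · (log n)^2)

Compare the terms by growth order. For large n, n^a · (log n)^b dominates n^a' · (log n)^b' iff a > a', or (a = a' and b > b'). Ranking the 3 terms shows the dominant one is n^(3/2) · (log n)^2. Hence f(n) ∈ Θ(n^(3/2) · (log n)^2).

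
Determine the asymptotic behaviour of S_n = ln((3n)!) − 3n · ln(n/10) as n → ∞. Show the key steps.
S_n ~ 3n · (ln 30 − 1) + O(ln n)

Stirling: ln((3n)!) = 3n ln(3n) − 3n + O(ln n).
  S_n = 3n ln(3n) − 3n − 3n ln(n/10) + O(ln n)
      = 3n ln(3n) − 3n ln n + 3n ln 10 − 3n + O(ln n)
      = 3n ln 3 + 3n ln 10 − 3n + O(ln n)
      = 3n (ln 30 − 1) + O(ln n).
Numerically ln(30) − 1 ≈ 2.4012.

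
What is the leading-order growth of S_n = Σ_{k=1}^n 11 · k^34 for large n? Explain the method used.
S_n ~ 11 · n^35 / 35

By integral comparison (Euler-Maclaurin), Σ_{k=1}^n 11 · k^34 = 11 · ∫_0^n x^34 dx + O(n^34) = 11 · n^35/35 + O(n^34). (Equivalently, Faulhaber's formula gives the same leading term.)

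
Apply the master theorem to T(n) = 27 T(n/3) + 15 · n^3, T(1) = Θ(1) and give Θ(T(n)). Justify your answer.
T(n) = Θ(n^3 log n)

log_3 27 = 3, and f(n) = 15 · n^3 = Θ(n^(log_3 27)). This is Case 2 of the master theorem: T(n) = Θ(f(n) · log n) = Θ(n^3 log n).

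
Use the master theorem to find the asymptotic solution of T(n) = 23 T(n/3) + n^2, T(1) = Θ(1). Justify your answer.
T(n) = Θ(n^(log_3 23))

Master theorem: compare f(n) = n^2 to n^(log_3 23) where log_3 23 ≈ 2.854. Since 2 < log_3 23, we have f(n) = O(n^(log_3 23 − ε)) for some ε > 0 — Case 1. Hence T(n) = Θ(n^(log_3 23)).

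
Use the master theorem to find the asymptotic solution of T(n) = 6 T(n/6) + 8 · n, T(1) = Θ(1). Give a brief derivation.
T(n) = Θ(n log n)

log_6 6 = 1, and f(n) = 8 · n = Θ(n^(log_6 6)). This is Case 2 of the master theorem: T(n) = Θ(f(n) · log n) = Θ(n log n).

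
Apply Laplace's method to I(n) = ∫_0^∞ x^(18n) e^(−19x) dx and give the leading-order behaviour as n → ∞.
I(n) ~ (sqrt(2π·18n) / 19) · (18n/(19e))^(18n)

Write the integrand as exp(18n ln x − 19x) and set f(x) = 18n ln x − 19x. Then f'(x) = 18n/x − 19 = 0 at x* = 18n/19, and f''(x*) = −18n/x*^2 = −19^2/(18n). Laplace's method (interior maximum) gives
  I(n) ~ e^(f(x*)) · sqrt(2π / |f''(x*)|)
        = exp(18n ln(18n/19) − 18n) · sqrt(2π · 18n / 19^2)
        = (18n/19)^(18n) e^(−18n) · sqrt(2π·18n) / 19
        = (sqrt(2π·18n) / 19) · (18n/(19e))^(18n).
This matches Γ(18n+1)/19^(18n+1) with Stirling applied to Γ.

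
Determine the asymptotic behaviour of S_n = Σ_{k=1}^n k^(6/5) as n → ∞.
S_n ~ (5/11) · n^(11/5)

Integral comparison: Σ_{k=1}^n k^(6/5) = ∫_0^n x^(6/5) dx + O(n^(6/5)). The integral is n^(1 + 6/5) / (1 + 6/5) = n^((6+5)/5) / ((6+5)/5) = (5/11) · n^(11/5).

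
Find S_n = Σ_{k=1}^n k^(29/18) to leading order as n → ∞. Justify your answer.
S_n ~ (18/47) · n^(47/18)

Integral comparison: Σ_{k=1}^n k^(29/18) = ∫_0^n x^(29/18) dx + O(n^(29/18)). The integral is n^(1 + 29/18) / (1 + 29/18) = n^((29+18)/18) / ((29+18)/18) = (18/47) · n^(47/18).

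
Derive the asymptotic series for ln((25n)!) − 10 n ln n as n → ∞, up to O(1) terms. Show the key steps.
ln((25n)!) − 10 n ln n = 15 n ln n + 25(ln 25 − 1) n + (1/2) ln(2π·25n) + O(1/n)

Stirling: ln((25n)!) = 25n ln(25n) − 25n + (1/2) ln(2π·25n) + O(1/n).
Expand 25n ln(25n) = 25n (ln n + ln 25) = 25n ln n + 25n ln 25.
Subtract 10n ln n: leading term is (25 − 10) n ln n = 15 n ln n. The next term is 25n ln 25 − 25n = 25(ln 25 − 1) n. Then the (1/2) ln(2π·25n) correction.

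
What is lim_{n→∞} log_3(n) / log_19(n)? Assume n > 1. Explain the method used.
lim = ln(19) / ln(3) = log_3(19)

Change of base: log_3(n) = ln n / ln 3 and log_19(n) = ln n / ln 19. The ratio is (ln n / ln 3) · (ln 19 / ln n) = ln 19 / ln 3, a constant independent of n. So the limit is ln 19 / ln 3 = log_3(19).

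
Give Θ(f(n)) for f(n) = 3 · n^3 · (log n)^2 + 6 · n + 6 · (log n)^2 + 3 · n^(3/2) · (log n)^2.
f(n) ∈ Θ(n^3 · (log n)^2)

Compare the terms by growth order. For large n, n^a · (log n)^b dominates n^a' · (log n)^b' iff a > a', or (a = a' and b > b'). Ranking the 4 terms shows the dominant one is 3 · n^3 · (log n)^2. Hence f(n) ∈ Θ(n^3 · (log n)^2).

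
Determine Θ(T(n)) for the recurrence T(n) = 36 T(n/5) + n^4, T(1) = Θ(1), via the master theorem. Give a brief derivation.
T(n) = Θ(n^4)

log_5 36 ≈ 2.227. f(n) = n^4 dominates n^(log_5 36) since 4 > 2.227, and the regularity condition a·f(n/b) = 36·(n/5)^4 = (36/625)·n^4 ≤ c·f(n) holds with c = 36/625 ≈ 0.0576 < 1. So this is Case 3: T(n) = Θ(f(n)) = Θ(n^4).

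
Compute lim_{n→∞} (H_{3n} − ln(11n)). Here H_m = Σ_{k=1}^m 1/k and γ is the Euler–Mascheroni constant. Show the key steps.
lim = ln(3/11) + γ

By Euler-Maclaurin, H_m = ln m + γ + O(1/m). So
  H_{3n} − ln(11n) = ln(3n) + γ − ln(11n) + O(1/n)
                       = ln(3/11) + γ + O(1/n).
Hence the limit is ln(3/11) + γ.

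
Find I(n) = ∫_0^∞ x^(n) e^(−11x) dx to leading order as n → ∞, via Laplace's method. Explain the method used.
I(n) ~ (sqrt(2π·n) / 11) · (n/(11e))^(n)

Write the integrand as exp(n ln x − 11x) and set f(x) = n ln x − 11x. Then f'(x) = n/x − 11 = 0 at x* = n/11, and f''(x*) = −n/x*^2 = −11^2/(n). Laplace's method (interior maximum) gives
  I(n) ~ e^(f(x*)) · sqrt(2π / |f''(x*)|)
        = exp(n ln(n/11) − n) · sqrt(2π · n / 11^2)
        = (n/11)^(n) e^(−n) · sqrt(2π·n) / 11
        = (sqrt(2π·n) / 11) · (n/(11e))^(n).
This matches Γ(n+1)/11^(n+1) with Stirling applied to Γ.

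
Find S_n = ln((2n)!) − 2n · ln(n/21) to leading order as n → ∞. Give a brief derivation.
S_n ~ 2n · (ln 42 − 1) + O(ln n)

Stirling: ln((2n)!) = 2n ln(2n) − 2n + O(ln n).
  S_n = 2n ln(2n) − 2n − 2n ln(n/21) + O(ln n)
      = 2n ln(2n) − 2n ln n + 2n ln 21 − 2n + O(ln n)
      = 2n ln 2 + 2n ln 21 − 2n + O(ln n)
      = 2n (ln 42 − 1) + O(ln n).
Numerically ln(42) − 1 ≈ 2.7377.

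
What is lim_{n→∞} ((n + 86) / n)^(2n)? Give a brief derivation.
lim = e^172

Rewrite as (1 + 86/n)^(2n). By the standard limit (1 + x/n)^n → e^x, we have (1 + 86/n)^n → e^86, and raising to the 2nd power gives e^172.
More precisely, ln[(1 + 86/n)^(2n)] = 2n · ln(1 + 86/n) = 2n · (86/n + O(1/n^2)) = 172 + O(1/n) → 172.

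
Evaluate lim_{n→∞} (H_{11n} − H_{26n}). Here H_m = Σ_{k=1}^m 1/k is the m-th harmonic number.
lim = ln(11/26)

Euler-Maclaurin gives H_m = ln m + γ + 1/(2m) + O(1/m^2). The γ and O(1/m) terms cancel in the difference:
  H_{11n} − H_{26n} = ln(11n) − ln(26n) + O(1/n) = ln(11/26) + O(1/n).
Hence the limit is ln(11/26).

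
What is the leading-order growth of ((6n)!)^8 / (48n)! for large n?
((6n)!)^8/(48n)! ~ ((2π·6n)^(7/2) / sqrt(8)) · 8^(−8·6n)  →  0

Write N = 6n. Stirling: N! ~ sqrt(2π N)(N/e)^N and (8N)! ~ sqrt(2π·8N)·(8N/e)^(8N).
  (N!)^8/(8N)! ~ (2π N)^(8/2) (N/e)^(8N) / [sqrt(2π·8N) (8N/e)^(8N)]
     = (2π N)^(8/2) / sqrt(2π·8N) · (N/(8N))^(8N)
     = (2π N)^((8−1)/2) / sqrt(8) · 8^(−8N).
Since 8^8 > 1, the factor 8^(−8N) decays exponentially, so the ratio → 0. Substituting N = 6n gives the stated form.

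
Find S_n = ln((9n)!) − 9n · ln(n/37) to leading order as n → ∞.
S_n ~ 9n · (ln 333 − 1) + O(ln n)

Stirling: ln((9n)!) = 9n ln(9n) − 9n + O(ln n).
  S_n = 9n ln(9n) − 9n − 9n ln(n/37) + O(ln n)
      = 9n ln(9n) − 9n ln n + 9n ln 37 − 9n + O(ln n)
      = 9n ln 9 + 9n ln 37 − 9n + O(ln n)
      = 9n (ln 333 − 1) + O(ln n).
Numerically ln(333) − 1 ≈ 4.8081.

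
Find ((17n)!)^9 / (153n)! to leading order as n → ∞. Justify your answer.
((17n)!)^9/(153n)! ~ ((2π·17n)^(8/2) / 3) · 9^(−9·17n)  →  0

Write N = 17n. Stirling: N! ~ sqrt(2π N)(N/e)^N and (9N)! ~ sqrt(2π·9N)·(9N/e)^(9N).
  (N!)^9/(9N)! ~ (2π N)^(9/2) (N/e)^(9N) / [sqrt(2π·9N) (9N/e)^(9N)]
     = (2π N)^(9/2) / sqrt(2π·9N) · (N/(9N))^(9N)
     = (2π N)^((9−1)/2) / 3 · 9^(−9N).
Since 9^9 > 1, the factor 9^(−9N) decays exponentially, so the ratio → 0. Substituting N = 17n gives the stated form.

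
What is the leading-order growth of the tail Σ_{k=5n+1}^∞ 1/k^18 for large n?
Σ_{k>5n} 1/k^18 ~ 1/(17 · (5n)^17)

Compare to the integral: ∫_{5n}^∞ x^(−18) dx = [−x^(−17)/17]_{5n}^∞ = 1/((18−1)·(5n)^17). Euler-Maclaurin then gives
  Σ_{k>5n} 1/k^18 = ∫_{5n}^∞ dx/x^18 − 1/(2·(5n)^18) + O(1/(5n)^19).
(Equivalently this is ζ(18) − Σ_{k≤5n} 1/k^18.)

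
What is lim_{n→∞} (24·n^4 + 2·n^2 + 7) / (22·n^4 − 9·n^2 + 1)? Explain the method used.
lim = 24/22 = 12/11

For large n the leading n^4 terms dominate both numerator and denominator. Dividing top and bottom by n^4, every other term tends to 0, leaving 24/22 = 12/11.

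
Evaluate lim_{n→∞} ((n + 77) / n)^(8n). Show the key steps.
lim = e^616

Rewrite as (1 + 77/n)^(8n). By the standard limit (1 + x/n)^n → e^x, we have (1 + 77/n)^n → e^77, and raising to the 8th power gives e^616.
More precisely, ln[(1 + 77/n)^(8n)] = 8n · ln(1 + 77/n) = 8n · (77/n + O(1/n^2)) = 616 + O(1/n) → 616.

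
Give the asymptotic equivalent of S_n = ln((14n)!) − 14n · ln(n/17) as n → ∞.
S_n ~ 14n · (ln 238 − 1) + O(ln n)

Stirling: ln((14n)!) = 14n ln(14n) − 14n + O(ln n).
  S_n = 14n ln(14n) − 14n − 14n ln(n/17) + O(ln n)
      = 14n ln(14n) − 14n ln n + 14n ln 17 − 14n + O(ln n)
      = 14n ln 14 + 14n ln 17 − 14n + O(ln n)
      = 14n (ln 238 − 1) + O(ln n).
Numerically ln(238) − 1 ≈ 4.4723.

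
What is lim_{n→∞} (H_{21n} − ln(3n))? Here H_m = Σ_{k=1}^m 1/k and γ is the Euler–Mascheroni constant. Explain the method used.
lim = ln 7 + γ

By Euler-Maclaurin, H_m = ln m + γ + O(1/m). So
  H_{21n} − ln(3n) = ln(21n) + γ − ln(3n) + O(1/n)
                       = ln(21/3) + γ + O(1/n).
Hence the limit is ln(21/3) + γ (= ln 7).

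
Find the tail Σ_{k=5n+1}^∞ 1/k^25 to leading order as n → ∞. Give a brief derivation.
Σ_{k>5n} 1/k^25 ~ 1/(24 · (5n)^24)

Compare to the integral: ∫_{5n}^∞ x^(−25) dx = [−x^(−24)/24]_{5n}^∞ = 1/((25−1)·(5n)^24). Euler-Maclaurin then gives
  Σ_{k>5n} 1/k^25 = ∫_{5n}^∞ dx/x^25 − 1/(2·(5n)^25) + O(1/(5n)^26).
(Equivalently this is ζ(25) − Σ_{k≤5n} 1/k^25.)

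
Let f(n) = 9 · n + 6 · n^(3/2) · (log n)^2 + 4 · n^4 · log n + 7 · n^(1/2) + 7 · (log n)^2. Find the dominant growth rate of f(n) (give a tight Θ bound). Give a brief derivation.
f(n) ∈ Θ(n^4 · log n)

Compare the terms by growth order. For large n, n^a · (log n)^b dominates n^a' · (log n)^b' iff a > a', or (a = a' and b > b'). Ranking the 5 terms shows the dominant one is 4 · n^4 · log n. Hence f(n) ∈ Θ(n^4 · log n).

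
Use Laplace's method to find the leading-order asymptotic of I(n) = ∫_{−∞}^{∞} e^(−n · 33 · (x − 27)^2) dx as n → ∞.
I(n) = sqrt(π/(33n))

Here φ(x) = 33 · (x − 27)^2 has its unique minimum at x* = 27 with φ(x*) = 0 and φ''(x*) = 66. Laplace's method gives
  I(n) ~ e^(−n φ(x*)) · sqrt(2π / (n · φ''(x*))) = sqrt(2π / (66n)) = sqrt(π/(33n)).
This is exact: substituting u = (x − 27)·sqrt(33n) gives I(n) = (1/sqrt(33n)) ∫_{−∞}^{∞} e^(−u^2) du = sqrt(π/(33n)).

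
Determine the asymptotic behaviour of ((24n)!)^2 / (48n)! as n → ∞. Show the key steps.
((24n)!)^2/(48n)! ~ ((2π·24n)^(1/2) / sqrt(2)) · 2^(−2·24n)  →  0

Write N = 24n. Stirling: N! ~ sqrt(2π N)(N/e)^N and (2N)! ~ sqrt(2π·2N)·(2N/e)^(2N).
  (N!)^2/(2N)! ~ (2π N)^(2/2) (N/e)^(2N) / [sqrt(2π·2N) (2N/e)^(2N)]
     = (2π N)^(2/2) / sqrt(2π·2N) · (N/(2N))^(2N)
     = (2π N)^((2−1)/2) / sqrt(2) · 2^(−2N).
Since 2^2 > 1, the factor 2^(−2N) decays exponentially, so the ratio → 0. Substituting N = 24n gives the stated form.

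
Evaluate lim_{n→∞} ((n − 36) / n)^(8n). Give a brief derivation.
lim = e^(−288)

Rewrite as (1 − 36/n)^(8n). By the standard limit (1 + x/n)^n → e^x, we have (1 − 36/n)^n → e^(−36), and raising to the 8th power gives e^(−288).
More precisely, ln[(1 − 36/n)^(8n)] = 8n · ln(1 − 36/n) = 8n · (-36/n + O(1/n^2)) = -288 + O(1/n) → -288.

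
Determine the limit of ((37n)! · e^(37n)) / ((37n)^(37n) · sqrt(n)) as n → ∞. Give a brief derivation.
lim = sqrt(2π·37)

Stirling: (37n)! ~ sqrt(2π·37n) · (37n/e)^(37n). Hence
  (37n)! · e^(37n) / (37n)^(37n) ~ sqrt(2π·37n).
Dividing by sqrt(n): sqrt(2π·37n) / sqrt(n) = sqrt(2π·37) · n^((1−1)/2), so the limit is sqrt(2π·37).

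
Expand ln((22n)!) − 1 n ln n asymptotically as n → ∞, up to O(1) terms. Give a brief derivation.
ln((22n)!) − 1 n ln n = 21 n ln n + 22(ln 22 − 1) n + (1/2) ln(2π·22n) + O(1/n)

Stirling: ln((22n)!) = 22n ln(22n) − 22n + (1/2) ln(2π·22n) + O(1/n).
Expand 22n ln(22n) = 22n (ln n + ln 22) = 22n ln n + 22n ln 22.
Subtract 1n ln n: leading term is (22 − 1) n ln n = 21 n ln n. The next term is 22n ln 22 − 22n = 22(ln 22 − 1) n. Then the (1/2) ln(2π·22n) correction.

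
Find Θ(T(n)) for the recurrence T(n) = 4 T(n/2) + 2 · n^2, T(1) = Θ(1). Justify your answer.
T(n) = Θ(n^2 log n)

log_2 4 = 2, and f(n) = 2 · n^2 = Θ(n^(log_2 4)). This is Case 2 of the master theorem: T(n) = Θ(f(n) · log n) = Θ(n^2 log n).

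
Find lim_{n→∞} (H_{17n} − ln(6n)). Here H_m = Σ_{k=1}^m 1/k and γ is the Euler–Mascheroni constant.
lim = ln(17/6) + γ

By Euler-Maclaurin, H_m = ln m + γ + O(1/m). So
  H_{17n} − ln(6n) = ln(17n) + γ − ln(6n) + O(1/n)
                       = ln(17/6) + γ + O(1/n).
Hence the limit is ln(17/6) + γ.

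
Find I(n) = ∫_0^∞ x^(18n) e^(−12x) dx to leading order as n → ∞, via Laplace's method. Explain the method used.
I(n) ~ (sqrt(2π·18n) / 12) · (18n/(12e))^(18n)

Write the integrand as exp(18n ln x − 12x) and set f(x) = 18n ln x − 12x. Then f'(x) = 18n/x − 12 = 0 at x* = 18n/12, and f''(x*) = −18n/x*^2 = −12^2/(18n). Laplace's method (interior maximum) gives
  I(n) ~ e^(f(x*)) · sqrt(2π / |f''(x*)|)
        = exp(18n ln(18n/12) − 18n) · sqrt(2π · 18n / 12^2)
        = (18n/12)^(18n) e^(−18n) · sqrt(2π·18n) / 12
        = (sqrt(2π·18n) / 12) · (18n/(12e))^(18n).
This matches Γ(18n+1)/12^(18n+1) with Stirling applied to Γ.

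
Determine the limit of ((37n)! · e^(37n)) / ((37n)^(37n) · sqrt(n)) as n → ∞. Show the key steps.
lim = sqrt(2π·37)

Stirling: (37n)! ~ sqrt(2π·37n) · (37n/e)^(37n). Hence
  (37n)! · e^(37n) / (37n)^(37n) ~ sqrt(2π·37n).
Dividing by sqrt(n): sqrt(2π·37n) / sqrt(n) = sqrt(2π·37) · n^((1−1)/2), so the limit is sqrt(2π·37).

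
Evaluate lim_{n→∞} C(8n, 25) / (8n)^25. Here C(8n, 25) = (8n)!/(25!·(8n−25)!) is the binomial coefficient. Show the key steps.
lim = 1/25! = 1/15511210043330985984000000

With N = 8n → ∞: C(N, 25) / N^25 = [N(N−1)…(N−24)] / (25! · N^25) = (1/25!) · 1 · (1 − 1/(8n)) · … · (1 − 24/(8n)). Each factor → 1 as N → ∞, so the limit is 1/25! = 1/15511210043330985984000000.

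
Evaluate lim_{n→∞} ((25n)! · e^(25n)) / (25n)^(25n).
lim = ∞

Stirling: (25n)! ~ sqrt(2π·25n) · (25n/e)^(25n). Hence
  (25n)! · e^(25n) / (25n)^(25n) ~ sqrt(2π·25n) = sqrt(2π·25) · sqrt(n) → ∞.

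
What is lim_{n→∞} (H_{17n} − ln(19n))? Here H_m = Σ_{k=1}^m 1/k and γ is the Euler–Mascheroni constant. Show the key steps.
lim = ln(17/19) + γ

By Euler-Maclaurin, H_m = ln m + γ + O(1/m). So
  H_{17n} − ln(19n) = ln(17n) + γ − ln(19n) + O(1/n)
                       = ln(17/19) + γ + O(1/n).
Hence the limit is ln(17/19) + γ.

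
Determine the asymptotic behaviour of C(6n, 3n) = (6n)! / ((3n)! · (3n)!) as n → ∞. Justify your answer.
C(6n, 3n) ~ (4)^(3n) · sqrt(1/(π·3n))

Write N = 3n. Apply Stirling to each factorial:
  (2N)! ~ sqrt(2π·2N) · (2N/e)^(2N),
  N! ~ sqrt(2π N) · (N/e)^N,
  (1N)! ~ sqrt(2π·1N) · (1N/e)^(1N).
The exponential factors combine to (2N)^(2N) / (N^N · (1N)^(1N)) = 2^(2N)/1^(1N) = (2^2/1^1)^N = (4)^N.
The square-root prefactors combine to sqrt(2π·2N) / (sqrt(2π N)·sqrt(2π·1N)) = sqrt(2 / (2π·1·N)) = sqrt(1/(π·3n)).
Substituting N = 3n: C(6n, 3n) ~ (4)^(3n) · sqrt(1/(π·3n)).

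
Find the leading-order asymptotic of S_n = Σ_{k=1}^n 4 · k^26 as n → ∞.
S_n ~ 4 · n^27 / 27

By integral comparison (Euler-Maclaurin), Σ_{k=1}^n 4 · k^26 = 4 · ∫_0^n x^26 dx + O(n^26) = 4 · n^27/27 + O(n^26). (Equivalently, Faulhaber's formula gives the same leading term.)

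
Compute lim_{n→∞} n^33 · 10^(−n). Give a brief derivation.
lim = 0

Exponentials with base > 1 dominate every fixed polynomial: for any fixed c, n^c / 10^n → 0 as n → ∞ (e.g. by the ratio test, or by writing 10^n = e^(n ln 10) and noting e^(n ln 10) / n^c → ∞). Hence n^33 · 10^(−n) = n^33 / 10^n → 0.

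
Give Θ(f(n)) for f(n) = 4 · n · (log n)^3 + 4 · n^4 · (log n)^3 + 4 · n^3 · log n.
f(n) ∈ Θ(n^4 · (log n)^3)

Compare the terms by growth order. For large n, n^a · (log n)^b dominates n^a' · (log n)^b' iff a > a', or (a = a' and b > b'). Ranking the 3 terms shows the dominant one is 4 · n^4 · (log n)^3. Hence f(n) ∈ Θ(n^4 · (log n)^3).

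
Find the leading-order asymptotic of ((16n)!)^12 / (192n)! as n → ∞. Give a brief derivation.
((16n)!)^12/(192n)! ~ ((2π·16n)^(11/2) / sqrt(12)) · 12^(−12·16n)  →  0

Write N = 16n. Stirling: N! ~ sqrt(2π N)(N/e)^N and (12N)! ~ sqrt(2π·12N)·(12N/e)^(12N).
  (N!)^12/(12N)! ~ (2π N)^(12/2) (N/e)^(12N) / [sqrt(2π·12N) (12N/e)^(12N)]
     = (2π N)^(12/2) / sqrt(2π·12N) · (N/(12N))^(12N)
     = (2π N)^((12−1)/2) / sqrt(12) · 12^(−12N).
Since 12^12 > 1, the factor 12^(−12N) decays exponentially, so the ratio → 0. Substituting N = 16n gives the stated form.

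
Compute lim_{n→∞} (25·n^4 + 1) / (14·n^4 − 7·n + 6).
lim = 25/14

For large n the leading n^4 terms dominate both numerator and denominator. Dividing top and bottom by n^4, every other term tends to 0, leaving 25/14.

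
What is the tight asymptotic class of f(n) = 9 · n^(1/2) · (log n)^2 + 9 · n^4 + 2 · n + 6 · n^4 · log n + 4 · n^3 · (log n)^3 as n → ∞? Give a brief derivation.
f(n) ∈ Θ(n^4 · log n)

Compare the terms by growth order. For large n, n^a · (log n)^b dominates n^a' · (log n)^b' iff a > a', or (a = a' and b > b'). Ranking the 5 terms shows the dominant one is 6 · n^4 · log n. Hence f(n) ∈ Θ(n^4 · log n).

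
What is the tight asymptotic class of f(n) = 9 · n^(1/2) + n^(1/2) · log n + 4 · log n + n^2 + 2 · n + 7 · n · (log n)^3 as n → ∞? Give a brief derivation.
f(n) ∈ Θ(n^2)

Compare the terms by growth order. For large n, n^a · (log n)^b dominates n^a' · (log n)^b' iff a > a', or (a = a' and b > b'). Ranking the 6 terms shows the dominant one is n^2. Hence f(n) ∈ Θ(n^2).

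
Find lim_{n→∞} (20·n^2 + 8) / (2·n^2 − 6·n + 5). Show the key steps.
lim = 20/2 = 10

For large n the leading n^2 terms dominate both numerator and denominator. Dividing top and bottom by n^2, every other term tends to 0, leaving 20/2 = 10.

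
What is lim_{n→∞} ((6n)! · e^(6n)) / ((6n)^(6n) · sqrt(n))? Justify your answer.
lim = sqrt(2π·6)

Stirling: (6n)! ~ sqrt(2π·6n) · (6n/e)^(6n). Hence
  (6n)! · e^(6n) / (6n)^(6n) ~ sqrt(2π·6n).
Dividing by sqrt(n): sqrt(2π·6n) / sqrt(n) = sqrt(2π·6) · n^((1−1)/2), so the limit is sqrt(2π·6).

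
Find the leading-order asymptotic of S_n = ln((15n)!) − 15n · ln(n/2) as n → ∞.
S_n ~ 15n · (ln 30 − 1) + O(ln n)

Stirling: ln((15n)!) = 15n ln(15n) − 15n + O(ln n).
  S_n = 15n ln(15n) − 15n − 15n ln(n/2) + O(ln n)
      = 15n ln(15n) − 15n ln n + 15n ln 2 − 15n + O(ln n)
      = 15n ln 15 + 15n ln 2 − 15n + O(ln n)
      = 15n (ln 30 − 1) + O(ln n).
Numerically ln(30) − 1 ≈ 2.4012.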